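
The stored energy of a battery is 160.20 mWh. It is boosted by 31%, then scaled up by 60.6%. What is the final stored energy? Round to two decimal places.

337.04 mWh

Each change multiplies by a factor: 1.31 × 1.606 = 2.10386.
160.20 × 2.10386 = 337.038372 ≈ 337.04.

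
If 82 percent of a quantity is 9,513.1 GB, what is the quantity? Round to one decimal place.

11,601.3 GB

9,513.1 GB ÷ 0.82 ≈ 11,601.3 GB.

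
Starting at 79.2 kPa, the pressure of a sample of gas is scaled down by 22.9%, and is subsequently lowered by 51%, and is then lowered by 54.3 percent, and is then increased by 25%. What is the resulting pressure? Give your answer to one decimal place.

Each change multiplies by a factor: 0.771 × 0.49 × 0.457 × 1.25 = 0.2158125375.
79.2 × 0.2158125375 = 17.09235297 ≈ 17.1.

17.1 kPa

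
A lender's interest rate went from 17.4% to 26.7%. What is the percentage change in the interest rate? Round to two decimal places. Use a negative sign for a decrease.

53.45%

The change is 26.7 − 17.4 = 9.3 percentage points.
Relative to the original 17.4%, that is 9.3 ÷ 17.4 ≈ 53.45%.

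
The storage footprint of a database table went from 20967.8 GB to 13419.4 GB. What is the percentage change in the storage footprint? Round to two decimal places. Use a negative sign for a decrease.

-36.00%

Change: 13419.4 − 20967.8 = -7548.4.
Relative to the original: -7548.4 ÷ 20967.8 ≈ -36.00%.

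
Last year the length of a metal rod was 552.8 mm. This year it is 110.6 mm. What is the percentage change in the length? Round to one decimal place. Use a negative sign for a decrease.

Change: 110.6 − 552.8 = -442.2.
Relative to the original: -442.2 ÷ 552.8 ≈ -80.0%.

-80.0%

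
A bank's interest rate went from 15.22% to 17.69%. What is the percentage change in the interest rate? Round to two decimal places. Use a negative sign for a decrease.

16.23%

The change is 17.69 − 15.22 = 2.47 percentage points.
Relative to the original 15.22%, that is 2.47 ÷ 15.22 ≈ 16.23%.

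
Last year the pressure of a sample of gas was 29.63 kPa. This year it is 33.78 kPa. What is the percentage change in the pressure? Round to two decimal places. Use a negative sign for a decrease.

Change: 33.78 − 29.63 = 4.15.
Relative to the original: 4.15 ÷ 29.63 ≈ 14.01%.

14.01%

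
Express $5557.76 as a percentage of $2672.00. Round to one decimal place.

$5557.76 ÷ $2672.00 = 208.0%.

208.0%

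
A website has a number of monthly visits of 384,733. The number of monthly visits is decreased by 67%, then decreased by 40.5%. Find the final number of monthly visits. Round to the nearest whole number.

75,542

After the 67% decrease: 384,733 × 0.33 = 126961.89.
40.5% decrease: 126961.89 × 0.595 = 75542.32455 ≈ 75,542.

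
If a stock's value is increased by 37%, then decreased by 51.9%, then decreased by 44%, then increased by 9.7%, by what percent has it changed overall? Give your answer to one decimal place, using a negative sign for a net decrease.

-59.5%

A 37% increase multiplies by 1.37.
Then a 51.9% decrease: 1.37 × 0.481 = 0.65897.
Then a 44% decrease: 0.65897 × 0.56 = 0.3690232.
Then a 9.7% increase: 0.3690232 × 1.097 = 0.4048184504.
Overall factor 0.4048184504, i.e. -59.5%.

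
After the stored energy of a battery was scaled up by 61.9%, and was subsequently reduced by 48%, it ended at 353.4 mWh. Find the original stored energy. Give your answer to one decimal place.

419.8 mWh

Undoing the 48% decrease: 353.4 ÷ 0.52 ≈ 679.615385.
Undoing the 61.9% increase: 679.615385 ÷ 1.619 ≈ 419.8 mWh.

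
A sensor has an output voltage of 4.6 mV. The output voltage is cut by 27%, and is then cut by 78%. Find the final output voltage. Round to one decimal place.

Each change multiplies by a factor: 0.73 × 0.22 = 0.1606.
4.6 × 0.1606 = 0.73876 ≈ 0.7.

0.7 mV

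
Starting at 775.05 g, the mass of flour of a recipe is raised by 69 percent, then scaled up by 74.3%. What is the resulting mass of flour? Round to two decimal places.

2283.04 g

Each change multiplies by a factor: 1.69 × 1.743 = 2.94567.
775.05 × 2.94567 = 2283.0415335 ≈ 2283.04.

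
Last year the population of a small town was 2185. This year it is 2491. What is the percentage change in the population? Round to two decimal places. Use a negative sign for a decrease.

14.00%

Change: 2491 − 2185 = 306.
Relative to the original: 306 ÷ 2185 ≈ 14.00%.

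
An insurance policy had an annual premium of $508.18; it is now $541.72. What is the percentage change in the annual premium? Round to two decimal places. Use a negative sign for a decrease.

Change: $541.72 − $508.18 = $33.54.
Relative to the original: $33.54 ÷ $508.18 ≈ 6.60%.

6.60%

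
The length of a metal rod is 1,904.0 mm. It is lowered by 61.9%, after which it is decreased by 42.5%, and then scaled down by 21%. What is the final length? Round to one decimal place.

Each change multiplies by a factor: 0.381 × 0.575 × 0.79 = 0.17306925.
1,904.0 × 0.17306925 = 329.523852 ≈ 329.5.

329.5 mm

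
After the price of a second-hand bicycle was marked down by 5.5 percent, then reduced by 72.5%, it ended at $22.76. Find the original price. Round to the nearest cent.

Undoing the 72.5% decrease: $22.76 ÷ 0.275 ≈ $82.763636.
Undoing the 5.5% decrease: $82.763636 ÷ 0.945 ≈ $87.58.

$87.58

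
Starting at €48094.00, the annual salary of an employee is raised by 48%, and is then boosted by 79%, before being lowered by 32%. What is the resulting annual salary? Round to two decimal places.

€86639.22

After the 48% increase: €48094.00 × 1.48 = €71179.12.
79% increase: €71179.12 × 1.79 = €127410.6248.
After the 32% decrease: €127410.6248 × 0.68 = €86639.224864 ≈ €86639.22.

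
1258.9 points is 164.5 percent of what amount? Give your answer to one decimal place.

765.3 points

1258.9 points ÷ 1.645 ≈ 765.3 points.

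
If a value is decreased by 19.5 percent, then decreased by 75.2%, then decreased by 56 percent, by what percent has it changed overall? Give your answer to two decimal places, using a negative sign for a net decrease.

The combined multiplier is 0.805 × 0.248 × 0.44 = 0.0878416.
That corresponds to a decrease of 91.22%.

-91.22%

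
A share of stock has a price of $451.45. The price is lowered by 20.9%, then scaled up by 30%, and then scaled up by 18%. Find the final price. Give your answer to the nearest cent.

Each change multiplies by a factor: 0.791 × 1.3 × 1.18 = 1.213394.
$451.45 × 1.213394 = $547.7867213 ≈ $547.79.

$547.79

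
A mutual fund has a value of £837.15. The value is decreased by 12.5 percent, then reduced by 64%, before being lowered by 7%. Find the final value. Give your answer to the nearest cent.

£245.24

Apply the 12.5% decrease: £837.15 × 0.875 = £732.50625.
64% decrease: £732.50625 × 0.36 = £263.70225.
7% decrease: £263.70225 × 0.93 = £245.2430925 ≈ £245.24.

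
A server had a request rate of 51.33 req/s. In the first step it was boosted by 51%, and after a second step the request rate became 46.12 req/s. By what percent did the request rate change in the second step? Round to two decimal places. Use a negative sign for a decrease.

-40.50%

After the first step: 51.33 × 1.51 = 77.5083.
Second-step multiplier: 46.12 ÷ 77.5083 ≈ 0.595033.
That is a change of -40.50%.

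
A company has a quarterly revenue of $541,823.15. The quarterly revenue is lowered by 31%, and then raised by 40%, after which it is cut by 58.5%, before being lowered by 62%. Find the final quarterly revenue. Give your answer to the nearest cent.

$82,540.36

After the 31% decrease: $541,823.15 × 0.69 = $373857.9735.
Apply the 40% increase: $373857.9735 × 1.4 = $523401.1629.
58.5% decrease: $523401.1629 × 0.415 = $217211.4826035.
62% decrease: $217211.4826035 × 0.38 = $82540.36338933 ≈ $82,540.36.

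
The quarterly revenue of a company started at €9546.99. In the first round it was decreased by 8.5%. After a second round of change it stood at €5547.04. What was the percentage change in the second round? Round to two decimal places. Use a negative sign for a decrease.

After the first round: €9546.99 × 0.915 = €8735.49585.
Second-round multiplier: €5547.04 ÷ €8735.49585 ≈ 0.635.
That is a change of -36.50%.

-36.50%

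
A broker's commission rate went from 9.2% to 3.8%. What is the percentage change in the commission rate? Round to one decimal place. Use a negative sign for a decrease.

-58.7%

The change is 3.8 − 9.2 = -5.4 percentage points.
Relative to the original 9.2%, that is -5.4 ÷ 9.2 ≈ -58.7%.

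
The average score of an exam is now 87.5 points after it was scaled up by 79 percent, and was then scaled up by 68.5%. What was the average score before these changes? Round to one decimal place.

The overall multiplier applied was 1.79 × 1.685 = 3.01615.
So the original average score was 87.5 ÷ 3.01615 ≈ 29.0 points.

29.0 points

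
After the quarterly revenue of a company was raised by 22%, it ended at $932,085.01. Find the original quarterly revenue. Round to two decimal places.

The overall multiplier applied was 1.22.
So the original quarterly revenue was $932,085.01 ÷ 1.22 ≈ $764,004.11.

$764,004.11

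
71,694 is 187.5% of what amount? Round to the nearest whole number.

38,237

71,694 ÷ 1.875 ≈ 38,237.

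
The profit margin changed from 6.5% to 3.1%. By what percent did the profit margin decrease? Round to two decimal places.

The change is 3.1 − 6.5 = -3.4 percentage points.
Relative to the original 6.5%, that is -3.4 ÷ 6.5 ≈ -52.31%.
So the profit margin fell by 52.31%.

52.31%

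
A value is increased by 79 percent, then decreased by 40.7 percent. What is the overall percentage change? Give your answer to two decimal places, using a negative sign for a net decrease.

6.15%

A 79% increase multiplies by 1.79.
Then a 40.7% decrease: 1.79 × 0.593 = 1.06147.
Overall factor 1.06147, i.e. 6.15%.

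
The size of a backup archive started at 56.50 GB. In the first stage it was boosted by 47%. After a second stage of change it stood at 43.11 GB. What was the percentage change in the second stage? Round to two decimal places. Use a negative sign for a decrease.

After the first stage: 56.50 × 1.47 = 83.055.
Second-stage multiplier: 43.11 ÷ 83.055 ≈ 0.519054.
That is a change of -48.09%.

-48.09%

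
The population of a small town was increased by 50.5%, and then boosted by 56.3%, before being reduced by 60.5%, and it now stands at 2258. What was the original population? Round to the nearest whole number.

Undoing the 60.5% decrease: 2258 ÷ 0.395 ≈ 5716.455696.
Undoing the 56.3% increase: 5716.455696 ÷ 1.563 ≈ 3657.36129.
Undoing the 50.5% increase: 3657.36129 ÷ 1.505 ≈ 2430.

2430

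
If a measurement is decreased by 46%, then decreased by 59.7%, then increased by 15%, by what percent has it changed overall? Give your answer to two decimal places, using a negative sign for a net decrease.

-74.97%

A 46% decrease multiplies by 0.54.
Then a 59.7% decrease: 0.54 × 0.403 = 0.21762.
Then a 15% increase: 0.21762 × 1.15 = 0.250263.
Overall factor 0.250263, i.e. -74.97%.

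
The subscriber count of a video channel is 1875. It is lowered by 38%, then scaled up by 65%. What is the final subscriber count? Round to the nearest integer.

1918

38% decrease: 1875 × 0.62 = 1162.5.
After the 65% increase: 1162.5 × 1.65 = 1918.125 ≈ 1918.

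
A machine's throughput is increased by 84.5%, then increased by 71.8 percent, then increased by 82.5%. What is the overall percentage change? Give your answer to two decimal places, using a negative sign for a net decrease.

478.47%

The combined multiplier is 1.845 × 1.718 × 1.825 = 5.78472075.
That corresponds to an increase of 478.47%.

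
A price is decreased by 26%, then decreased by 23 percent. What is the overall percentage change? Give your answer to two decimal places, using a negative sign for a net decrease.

-43.02%

A 26% decrease multiplies by 0.74.
Then a 23% decrease: 0.74 × 0.77 = 0.5698.
Overall factor 0.5698, i.e. -43.02%.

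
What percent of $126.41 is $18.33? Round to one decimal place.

$18.33 ÷ $126.41 ≈ 14.5%.

14.5%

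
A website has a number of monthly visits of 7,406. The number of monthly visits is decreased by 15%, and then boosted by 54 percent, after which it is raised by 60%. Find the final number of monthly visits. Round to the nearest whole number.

15,511

Each change multiplies by a factor: 0.85 × 1.54 × 1.6 = 2.0944.
7,406 × 2.0944 = 15511.1264 ≈ 15,511.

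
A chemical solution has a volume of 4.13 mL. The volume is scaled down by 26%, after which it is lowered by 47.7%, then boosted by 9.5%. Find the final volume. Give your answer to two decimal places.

1.75 mL

Each change multiplies by a factor: 0.74 × 0.523 × 1.095 = 0.4237869.
4.13 × 0.4237869 = 1.750239897 ≈ 1.75.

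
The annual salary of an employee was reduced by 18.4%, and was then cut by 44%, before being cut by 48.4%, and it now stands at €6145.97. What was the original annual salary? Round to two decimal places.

€26065.29

Undoing the 48.4% decrease: €6145.97 ÷ 0.516 ≈ €11910.794574.
Undoing the 44% decrease: €11910.794574 ÷ 0.56 = €21269.276025.
Undoing the 18.4% decrease: €21269.276025 ÷ 0.816 ≈ €26065.29.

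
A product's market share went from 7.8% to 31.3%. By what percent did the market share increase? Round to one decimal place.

The change is 31.3 − 7.8 = 23.5 percentage points.
Relative to the original 7.8%, that is 23.5 ÷ 7.8 ≈ 301.3%.
So the market share rose by 301.3%.

301.3%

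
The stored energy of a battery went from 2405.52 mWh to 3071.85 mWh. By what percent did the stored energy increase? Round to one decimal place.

27.7%

Change: 3071.85 − 2405.52 = 666.33.
Relative to the original: 666.33 ÷ 2405.52 ≈ 27.7%.
So the stored energy increased by 27.7%.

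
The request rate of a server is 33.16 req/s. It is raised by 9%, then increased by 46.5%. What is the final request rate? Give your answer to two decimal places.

52.95 req/s

9% increase: 33.16 × 1.09 = 36.1444.
46.5% increase: 36.1444 × 1.465 = 52.951546 ≈ 52.95.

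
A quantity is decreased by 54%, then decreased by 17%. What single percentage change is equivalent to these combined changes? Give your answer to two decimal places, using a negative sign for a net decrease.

A 54% decrease multiplies by 0.46.
Then a 17% decrease: 0.46 × 0.83 = 0.3818.
Overall factor 0.3818, i.e. -61.82%.

-61.82%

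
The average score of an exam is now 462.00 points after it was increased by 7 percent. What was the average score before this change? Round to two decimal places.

431.78 points

The overall multiplier applied was 1.07.
So the original average score was 462.00 ÷ 1.07 ≈ 431.78 points.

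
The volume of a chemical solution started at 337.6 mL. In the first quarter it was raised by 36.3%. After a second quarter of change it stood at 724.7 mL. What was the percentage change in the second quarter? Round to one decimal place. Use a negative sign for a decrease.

57.5%

After the first quarter: 337.6 × 1.363 = 460.1488.
Second-quarter multiplier: 724.7 ÷ 460.1488 ≈ 1.57493.
That is a change of 57.5%.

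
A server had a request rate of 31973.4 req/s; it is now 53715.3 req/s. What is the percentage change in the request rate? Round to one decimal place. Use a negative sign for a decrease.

Change: 53715.3 − 31973.4 = 21741.9.
Relative to the original: 21741.9 ÷ 31973.4 ≈ 68.0%.

68.0%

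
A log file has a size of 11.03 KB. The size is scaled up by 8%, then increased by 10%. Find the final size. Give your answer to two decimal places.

13.10 KB

Each change multiplies by a factor: 1.08 × 1.1 = 1.188.
11.03 × 1.188 = 13.10364 ≈ 13.10.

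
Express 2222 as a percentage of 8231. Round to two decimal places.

27.00%

2222 ÷ 8231 ≈ 27.00%.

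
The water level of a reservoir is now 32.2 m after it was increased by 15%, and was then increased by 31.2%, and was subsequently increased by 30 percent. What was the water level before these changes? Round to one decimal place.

16.4 m

The overall multiplier applied was 1.15 × 1.312 × 1.3 = 1.96144.
So the original water level was 32.2 ÷ 1.96144 ≈ 16.4 m.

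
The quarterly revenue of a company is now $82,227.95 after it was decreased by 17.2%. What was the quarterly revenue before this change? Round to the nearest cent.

The overall multiplier applied was 0.828.
So the original quarterly revenue was $82,227.95 ÷ 0.828 ≈ $99,309.12.

$99,309.12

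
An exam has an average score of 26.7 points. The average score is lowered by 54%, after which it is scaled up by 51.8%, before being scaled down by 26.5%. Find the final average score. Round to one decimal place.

54% decrease: 26.7 × 0.46 = 12.282.
After the 51.8% increase: 12.282 × 1.518 = 18.644076.
Apply the 26.5% decrease: 18.644076 × 0.735 = 13.70339586 ≈ 13.7.

13.7 points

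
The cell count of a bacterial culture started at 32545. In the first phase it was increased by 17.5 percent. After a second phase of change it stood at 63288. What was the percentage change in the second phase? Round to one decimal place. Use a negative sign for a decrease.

After the first phase: 32545 × 1.175 = 38240.375.
Second-phase multiplier: 63288 ÷ 38240.375 ≈ 1.655.
That is a change of 65.5%.

65.5%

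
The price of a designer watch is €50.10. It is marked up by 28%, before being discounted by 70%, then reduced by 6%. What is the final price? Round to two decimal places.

€18.08

28% increase: €50.10 × 1.28 = €64.128.
Apply the 70% decrease: €64.128 × 0.3 = €19.2384.
6% decrease: €19.2384 × 0.94 = €18.084096 ≈ €18.08.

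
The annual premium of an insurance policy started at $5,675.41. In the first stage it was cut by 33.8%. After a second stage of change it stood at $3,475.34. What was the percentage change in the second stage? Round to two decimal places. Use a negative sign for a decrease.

-7.50%

After the first stage: $5,675.41 × 0.662 = $3757.12142.
Second-stage multiplier: $3,475.34 ÷ $3757.12142 ≈ 0.925001.
That is a change of -7.50%.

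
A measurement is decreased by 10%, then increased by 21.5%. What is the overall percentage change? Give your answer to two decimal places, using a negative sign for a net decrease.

The combined multiplier is 0.9 × 1.215 = 1.0935.
That corresponds to an increase of 9.35%.

9.35%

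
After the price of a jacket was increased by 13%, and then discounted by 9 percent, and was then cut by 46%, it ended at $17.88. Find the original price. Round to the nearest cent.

Undoing the 46% decrease: $17.88 ÷ 0.54 ≈ $33.111111.
Undoing the 9% decrease: $33.111111 ÷ 0.91 ≈ $36.385836.
Undoing the 13% increase: $36.385836 ÷ 1.13 ≈ $32.20.

$32.20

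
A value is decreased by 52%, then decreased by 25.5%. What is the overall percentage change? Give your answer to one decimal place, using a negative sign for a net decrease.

-64.2%

The combined multiplier is 0.48 × 0.745 = 0.3576.
That corresponds to a decrease of 64.2%.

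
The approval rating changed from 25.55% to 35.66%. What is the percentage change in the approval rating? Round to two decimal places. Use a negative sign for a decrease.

39.57%

The change is 35.66 − 25.55 = 10.11 percentage points.
Relative to the original 25.55%, that is 10.11 ÷ 25.55 ≈ 39.57%.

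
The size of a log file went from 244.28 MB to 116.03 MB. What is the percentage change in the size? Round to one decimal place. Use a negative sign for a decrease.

Change: 116.03 − 244.28 = -128.25.
Relative to the original: -128.25 ÷ 244.28 ≈ -52.5%.

-52.5%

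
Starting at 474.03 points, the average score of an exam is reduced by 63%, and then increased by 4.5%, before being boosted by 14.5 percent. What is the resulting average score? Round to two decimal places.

209.86 points

Apply the 63% decrease: 474.03 × 0.37 = 175.3911.
4.5% increase: 175.3911 × 1.045 = 183.2836995.
14.5% increase: 183.2836995 × 1.145 = 209.8598359275 ≈ 209.86.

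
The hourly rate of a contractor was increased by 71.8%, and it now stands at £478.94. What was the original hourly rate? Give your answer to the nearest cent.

£278.78

The overall multiplier applied was 1.718.
So the original hourly rate was £478.94 ÷ 1.718 ≈ £278.78.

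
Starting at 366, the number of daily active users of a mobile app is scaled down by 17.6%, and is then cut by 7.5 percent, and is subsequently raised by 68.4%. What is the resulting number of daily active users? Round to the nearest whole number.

Each change multiplies by a factor: 0.824 × 0.925 × 1.684 = 1.2835448.
366 × 1.2835448 = 469.7773968 ≈ 470.

470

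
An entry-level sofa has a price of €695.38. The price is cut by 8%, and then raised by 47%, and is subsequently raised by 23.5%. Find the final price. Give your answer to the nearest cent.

€1161.43

Each change multiplies by a factor: 0.92 × 1.47 × 1.235 = 1.670214.
€695.38 × 1.670214 = €1161.43341132 ≈ €1161.43.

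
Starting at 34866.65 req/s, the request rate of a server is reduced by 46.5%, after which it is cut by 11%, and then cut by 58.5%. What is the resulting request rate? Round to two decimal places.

After the 46.5% decrease: 34866.65 × 0.535 = 18653.65775.
Apply the 11% decrease: 18653.65775 × 0.89 = 16601.7553975.
Apply the 58.5% decrease: 16601.7553975 × 0.415 = 6889.7284899625 ≈ 6889.73.

6889.73 req/s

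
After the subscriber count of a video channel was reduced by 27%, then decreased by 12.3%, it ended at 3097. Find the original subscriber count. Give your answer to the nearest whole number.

The overall multiplier applied was 0.73 × 0.877 = 0.64021.
So the original subscriber count was 3097 ÷ 0.64021 ≈ 4837.

4837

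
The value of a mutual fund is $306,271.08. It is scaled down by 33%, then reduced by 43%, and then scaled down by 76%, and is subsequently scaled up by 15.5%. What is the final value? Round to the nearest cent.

Each change multiplies by a factor: 0.67 × 0.57 × 0.24 × 1.155 = 0.10586268.
$306,271.08 × 0.10586268 = $32422.6773352944 ≈ $32,422.68.

$32,422.68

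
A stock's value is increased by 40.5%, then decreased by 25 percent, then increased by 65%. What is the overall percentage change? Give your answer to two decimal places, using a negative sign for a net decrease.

A 40.5% increase multiplies by 1.405.
Then a 25% decrease: 1.405 × 0.75 = 1.05375.
Then a 65% increase: 1.05375 × 1.65 = 1.7386875.
Overall factor 1.7386875, i.e. 73.87%.

73.87%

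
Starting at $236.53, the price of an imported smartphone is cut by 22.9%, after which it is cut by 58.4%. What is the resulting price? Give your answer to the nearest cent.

$75.86

Each change multiplies by a factor: 0.771 × 0.416 = 0.320736.
$236.53 × 0.320736 = $75.86368608 ≈ $75.86.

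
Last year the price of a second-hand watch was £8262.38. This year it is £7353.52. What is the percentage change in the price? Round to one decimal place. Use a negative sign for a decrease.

-11.0%

Change: £7353.52 − £8262.38 = -£908.86.
Relative to the original: -£908.86 ÷ £8262.38 ≈ -11.0%.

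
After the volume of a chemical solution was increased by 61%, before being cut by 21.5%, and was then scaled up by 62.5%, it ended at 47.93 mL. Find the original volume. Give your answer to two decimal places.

Undoing the 62.5% increase: 47.93 ÷ 1.625 ≈ 29.495385.
Undoing the 21.5% decrease: 29.495385 ÷ 0.785 ≈ 37.573739.
Undoing the 61% increase: 37.573739 ÷ 1.61 ≈ 23.34 mL.

23.34 mL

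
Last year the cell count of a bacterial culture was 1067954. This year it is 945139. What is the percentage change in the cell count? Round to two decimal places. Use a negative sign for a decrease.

Change: 945139 − 1067954 = -122815.
Relative to the original: -122815 ÷ 1067954 ≈ -11.50%.

-11.50%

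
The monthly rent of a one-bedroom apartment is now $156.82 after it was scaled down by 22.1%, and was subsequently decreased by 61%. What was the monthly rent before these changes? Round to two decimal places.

Undoing the 61% decrease: $156.82 ÷ 0.39 ≈ $402.102564.
Undoing the 22.1% decrease: $402.102564 ÷ 0.779 ≈ $516.18.

$516.18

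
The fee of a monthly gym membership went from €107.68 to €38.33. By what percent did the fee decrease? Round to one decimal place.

64.4%

Change: €38.33 − €107.68 = -€69.35.
Relative to the original: -€69.35 ÷ €107.68 ≈ -64.4%.
So the fee decreased by 64.4%.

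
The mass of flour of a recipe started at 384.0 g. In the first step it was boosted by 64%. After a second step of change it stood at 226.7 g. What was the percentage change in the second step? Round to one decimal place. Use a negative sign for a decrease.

After the first step: 384.0 × 1.64 = 629.76.
Second-step multiplier: 226.7 ÷ 629.76 ≈ 0.35998.
That is a change of -64.0%.

-64.0%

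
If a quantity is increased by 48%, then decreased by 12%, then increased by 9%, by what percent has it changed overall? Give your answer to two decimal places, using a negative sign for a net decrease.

41.96%

A 48% increase multiplies by 1.48.
Then a 12% decrease: 1.48 × 0.88 = 1.3024.
Then a 9% increase: 1.3024 × 1.09 = 1.419616.
Overall factor 1.419616, i.e. 41.96%.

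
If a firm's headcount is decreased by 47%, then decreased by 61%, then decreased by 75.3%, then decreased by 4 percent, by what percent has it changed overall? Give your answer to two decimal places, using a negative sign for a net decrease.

-95.10%

The combined multiplier is 0.53 × 0.39 × 0.247 × 0.96 = 0.049012704.
That corresponds to a decrease of 95.10%.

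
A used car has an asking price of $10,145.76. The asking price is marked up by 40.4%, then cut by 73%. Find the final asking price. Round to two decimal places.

$3,846.05

Each change multiplies by a factor: 1.404 × 0.27 = 0.37908.
$10,145.76 × 0.37908 = $3846.0547008 ≈ $3,846.05.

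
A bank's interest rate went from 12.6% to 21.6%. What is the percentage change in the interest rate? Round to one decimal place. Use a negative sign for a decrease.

The change is 21.6 − 12.6 = 9.0 percentage points.
Relative to the original 12.6%, that is 9.0 ÷ 12.6 ≈ 71.4%.

71.4%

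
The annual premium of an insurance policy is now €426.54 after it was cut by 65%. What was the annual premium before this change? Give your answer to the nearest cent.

€1218.69

The overall multiplier applied was 0.35.
So the original annual premium was €426.54 ÷ 0.35 ≈ €1218.69.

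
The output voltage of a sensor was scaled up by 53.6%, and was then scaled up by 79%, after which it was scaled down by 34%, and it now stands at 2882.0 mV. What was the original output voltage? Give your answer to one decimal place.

The overall multiplier applied was 1.536 × 1.79 × 0.66 = 1.8146304.
So the original output voltage was 2882.0 ÷ 1.8146304 ≈ 1588.2 mV.

1588.2 mV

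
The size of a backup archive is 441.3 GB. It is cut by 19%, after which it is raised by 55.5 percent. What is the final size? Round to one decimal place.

19% decrease: 441.3 × 0.81 = 357.453.
After the 55.5% increase: 357.453 × 1.555 = 555.839415 ≈ 555.8.

555.8 GB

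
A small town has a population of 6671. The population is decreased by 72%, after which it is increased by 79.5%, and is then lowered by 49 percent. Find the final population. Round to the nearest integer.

Each change multiplies by a factor: 0.28 × 1.795 × 0.51 = 0.256326.
6671 × 0.256326 = 1709.950746 ≈ 1710.

1710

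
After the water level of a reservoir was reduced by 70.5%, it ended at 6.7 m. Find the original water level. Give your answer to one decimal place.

The overall multiplier applied was 0.295.
So the original water level was 6.7 ÷ 0.295 ≈ 22.7 m.

22.7 m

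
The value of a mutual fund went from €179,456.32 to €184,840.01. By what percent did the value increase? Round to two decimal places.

3.00%

Change: €184,840.01 − €179,456.32 = €5,383.69.
Relative to the original: €5,383.69 ÷ €179,456.32 ≈ 3.00%.
So the value increased by 3.00%.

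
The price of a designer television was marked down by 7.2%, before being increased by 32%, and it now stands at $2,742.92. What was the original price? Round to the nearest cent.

The overall multiplier applied was 0.928 × 1.32 = 1.22496.
So the original price was $2,742.92 ÷ 1.22496 ≈ $2,239.19.

$2,239.19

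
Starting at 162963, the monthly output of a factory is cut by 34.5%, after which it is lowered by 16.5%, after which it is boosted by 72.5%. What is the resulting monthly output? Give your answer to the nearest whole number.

153747

Apply the 34.5% decrease: 162963 × 0.655 = 106740.765.
After the 16.5% decrease: 106740.765 × 0.835 = 89128.538775.
72.5% increase: 89128.538775 × 1.725 = 153746.729386875 ≈ 153747.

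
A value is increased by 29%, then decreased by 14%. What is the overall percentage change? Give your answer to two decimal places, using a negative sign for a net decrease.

10.94%

The combined multiplier is 1.29 × 0.86 = 1.1094.
That corresponds to an increase of 10.94%.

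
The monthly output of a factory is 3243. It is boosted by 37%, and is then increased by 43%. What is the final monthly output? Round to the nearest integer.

6353

After the 37% increase: 3243 × 1.37 = 4442.91.
After the 43% increase: 4442.91 × 1.43 = 6353.3613 ≈ 6353.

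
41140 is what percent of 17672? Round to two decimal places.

232.80%

41140 ÷ 17672 ≈ 232.80%.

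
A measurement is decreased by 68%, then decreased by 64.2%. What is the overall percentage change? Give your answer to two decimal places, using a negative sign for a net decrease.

The combined multiplier is 0.32 × 0.358 = 0.11456.
That corresponds to a decrease of 88.54%.

-88.54%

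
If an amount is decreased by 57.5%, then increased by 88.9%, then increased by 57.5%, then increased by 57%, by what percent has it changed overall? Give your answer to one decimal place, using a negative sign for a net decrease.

98.5%

A 57.5% decrease multiplies by 0.425.
Then an 88.9% increase: 0.425 × 1.889 = 0.802825.
Then a 57.5% increase: 0.802825 × 1.575 = 1.264449375.
Then a 57% increase: 1.264449375 × 1.57 = 1.98518551875.
Overall factor 1.98518551875, i.e. 98.5%.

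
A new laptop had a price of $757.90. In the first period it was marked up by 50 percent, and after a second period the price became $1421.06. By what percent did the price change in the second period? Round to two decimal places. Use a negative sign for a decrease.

25.00%

After the first period: $757.90 × 1.5 = $1136.85.
Second-period multiplier: $1421.06 ÷ $1136.85 ≈ 1.249998.
That is a change of 25.00%.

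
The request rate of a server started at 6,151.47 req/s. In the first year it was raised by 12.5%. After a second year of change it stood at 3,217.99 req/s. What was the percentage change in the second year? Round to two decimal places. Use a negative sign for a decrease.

-53.50%

After the first year: 6,151.47 × 1.125 = 6920.40375.
Second-year multiplier: 3,217.99 ÷ 6920.40375 ≈ 0.465.
That is a change of -53.50%.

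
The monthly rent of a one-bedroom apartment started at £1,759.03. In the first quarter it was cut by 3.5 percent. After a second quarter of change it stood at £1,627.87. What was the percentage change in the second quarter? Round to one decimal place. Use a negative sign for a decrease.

After the first quarter: £1,759.03 × 0.965 = £1697.46395.
Second-quarter multiplier: £1,627.87 ÷ £1697.46395 ≈ 0.959.
That is a change of -4.1%.

-4.1%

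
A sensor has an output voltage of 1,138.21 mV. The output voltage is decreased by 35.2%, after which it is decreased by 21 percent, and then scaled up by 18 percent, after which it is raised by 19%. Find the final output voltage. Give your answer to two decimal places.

After the 35.2% decrease: 1,138.21 × 0.648 = 737.56008.
21% decrease: 737.56008 × 0.79 = 582.6724632.
Apply the 18% increase: 582.6724632 × 1.18 = 687.553506576.
After the 19% increase: 687.553506576 × 1.19 = 818.18867282544 ≈ 818.19.

818.19 mV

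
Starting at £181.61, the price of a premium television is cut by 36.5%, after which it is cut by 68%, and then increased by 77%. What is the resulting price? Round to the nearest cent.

Each change multiplies by a factor: 0.635 × 0.32 × 1.77 = 0.359664.
£181.61 × 0.359664 = £65.31857904 ≈ £65.32.

£65.32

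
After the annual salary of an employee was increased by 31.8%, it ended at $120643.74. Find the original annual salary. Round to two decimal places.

The overall multiplier applied was 1.318.
So the original annual salary was $120643.74 ÷ 1.318 ≈ $91535.46.

$91535.46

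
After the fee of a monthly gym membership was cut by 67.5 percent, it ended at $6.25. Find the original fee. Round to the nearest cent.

The overall multiplier applied was 0.325.
So the original fee was $6.25 ÷ 0.325 ≈ $19.23.

$19.23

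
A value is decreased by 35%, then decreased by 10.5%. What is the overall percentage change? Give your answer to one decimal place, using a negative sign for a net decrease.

-41.8%

A 35% decrease multiplies by 0.65.
Then a 10.5% decrease: 0.65 × 0.895 = 0.58175.
Overall factor 0.58175, i.e. -41.8%.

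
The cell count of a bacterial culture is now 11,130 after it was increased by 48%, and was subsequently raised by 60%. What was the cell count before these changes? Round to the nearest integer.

Undoing the 60% increase: 11,130 ÷ 1.6 = 6956.25.
Undoing the 48% increase: 6956.25 ÷ 1.48 ≈ 4,700.

4,700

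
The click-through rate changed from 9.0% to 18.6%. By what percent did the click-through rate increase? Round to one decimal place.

106.7%

The change is 18.6 − 9.0 = 9.6 percentage points.
Relative to the original 9.0%, that is 9.6 ÷ 9.0 ≈ 106.7%.
So the click-through rate rose by 106.7%.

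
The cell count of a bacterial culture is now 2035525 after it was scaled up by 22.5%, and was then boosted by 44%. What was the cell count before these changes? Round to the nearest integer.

1153926

The overall multiplier applied was 1.225 × 1.44 = 1.764.
So the original cell count was 2035525 ÷ 1.764 ≈ 1153926.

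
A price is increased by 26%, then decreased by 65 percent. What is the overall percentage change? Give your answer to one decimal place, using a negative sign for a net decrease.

A 26% increase multiplies by 1.26.
Then a 65% decrease: 1.26 × 0.35 = 0.441.
Overall factor 0.441, i.e. -55.9%.

-55.9%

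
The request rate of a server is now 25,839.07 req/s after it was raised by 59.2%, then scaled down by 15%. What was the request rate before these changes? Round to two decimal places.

19,094.79 req/s

Undoing the 15% decrease: 25,839.07 ÷ 0.85 ≈ 30398.905882.
Undoing the 59.2% increase: 30398.905882 ÷ 1.592 ≈ 19,094.79 req/s.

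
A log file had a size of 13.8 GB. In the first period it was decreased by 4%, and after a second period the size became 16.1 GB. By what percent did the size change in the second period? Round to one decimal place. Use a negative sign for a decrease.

After the first period: 13.8 × 0.96 = 13.248.
Second-period multiplier: 16.1 ÷ 13.248 ≈ 1.21528.
That is a change of 21.5%.

21.5%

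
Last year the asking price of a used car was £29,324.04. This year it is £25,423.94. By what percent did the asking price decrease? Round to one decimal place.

13.3%

Change: £25,423.94 − £29,324.04 = -£3,900.10.
Relative to the original: -£3,900.10 ÷ £29,324.04 ≈ -13.3%.
So the asking price decreased by 13.3%.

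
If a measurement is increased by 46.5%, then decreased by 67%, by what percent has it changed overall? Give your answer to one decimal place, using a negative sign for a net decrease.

-51.7%

A 46.5% increase multiplies by 1.465.
Then a 67% decrease: 1.465 × 0.33 = 0.48345.
Overall factor 0.48345, i.e. -51.7%.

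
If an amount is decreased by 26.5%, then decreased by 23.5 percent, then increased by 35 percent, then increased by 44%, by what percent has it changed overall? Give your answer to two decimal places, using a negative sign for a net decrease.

9.31%

The combined multiplier is 0.735 × 0.765 × 1.35 × 1.44 = 1.0930626.
That corresponds to an increase of 9.31%.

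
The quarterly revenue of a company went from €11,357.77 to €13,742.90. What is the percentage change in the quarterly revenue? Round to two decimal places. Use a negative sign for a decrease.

Change: €13,742.90 − €11,357.77 = €2,385.13.
Relative to the original: €2,385.13 ÷ €11,357.77 ≈ 21.00%.

21.00%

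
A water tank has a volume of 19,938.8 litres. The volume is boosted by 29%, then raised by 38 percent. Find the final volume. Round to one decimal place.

35,495.1 litres

Apply the 29% increase: 19,938.8 × 1.29 = 25721.052.
Apply the 38% increase: 25721.052 × 1.38 = 35495.05176 ≈ 35,495.1.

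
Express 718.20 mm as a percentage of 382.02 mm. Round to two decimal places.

718.20 mm ÷ 382.02 mm ≈ 188.00%.

188.00%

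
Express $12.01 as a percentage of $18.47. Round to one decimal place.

65.0%

$12.01 ÷ $18.47 ≈ 65.0%.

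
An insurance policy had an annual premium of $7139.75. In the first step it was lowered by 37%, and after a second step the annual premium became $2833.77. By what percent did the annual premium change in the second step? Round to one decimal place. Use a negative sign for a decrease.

-37.0%

After the first step: $7139.75 × 0.63 = $4498.0425.
Second-step multiplier: $2833.77 ÷ $4498.0425 ≈ 0.63.
That is a change of -37.0%.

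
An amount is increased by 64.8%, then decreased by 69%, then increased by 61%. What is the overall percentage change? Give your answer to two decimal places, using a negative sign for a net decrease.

The combined multiplier is 1.648 × 0.31 × 1.61 = 0.8225168.
That corresponds to a decrease of 17.75%.

-17.75%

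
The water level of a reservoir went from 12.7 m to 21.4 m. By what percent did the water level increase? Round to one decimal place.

Change: 21.4 − 12.7 = 8.7.
Relative to the original: 8.7 ÷ 12.7 ≈ 68.5%.
So the water level increased by 68.5%.

68.5%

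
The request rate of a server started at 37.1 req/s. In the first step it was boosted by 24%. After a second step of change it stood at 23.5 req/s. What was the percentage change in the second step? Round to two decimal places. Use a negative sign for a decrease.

After the first step: 37.1 × 1.24 = 46.004.
Second-step multiplier: 23.5 ÷ 46.004 ≈ 0.510825.
That is a change of -48.92%.

-48.92%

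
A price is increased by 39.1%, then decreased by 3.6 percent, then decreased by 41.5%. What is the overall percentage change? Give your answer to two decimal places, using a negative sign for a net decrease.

The combined multiplier is 1.391 × 0.964 × 0.585 = 0.78444054.
That corresponds to a decrease of 21.56%.

-21.56%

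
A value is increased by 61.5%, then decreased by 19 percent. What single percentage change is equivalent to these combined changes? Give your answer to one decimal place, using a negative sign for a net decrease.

30.8%

A 61.5% increase multiplies by 1.615.
Then a 19% decrease: 1.615 × 0.81 = 1.30815.
Overall factor 1.30815, i.e. 30.8%.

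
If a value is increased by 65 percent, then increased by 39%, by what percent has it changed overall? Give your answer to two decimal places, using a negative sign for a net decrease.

129.35%

The combined multiplier is 1.65 × 1.39 = 2.2935.
That corresponds to an increase of 129.35%.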